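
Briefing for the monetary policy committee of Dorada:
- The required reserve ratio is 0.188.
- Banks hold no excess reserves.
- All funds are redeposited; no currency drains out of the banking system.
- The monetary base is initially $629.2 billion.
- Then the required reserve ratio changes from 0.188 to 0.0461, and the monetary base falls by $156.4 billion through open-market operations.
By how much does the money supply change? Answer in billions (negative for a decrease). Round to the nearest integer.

Before: m₁ = 1 / (0.188) ≈ 5.3191, MB₁ = 629.2, so M₁ = 5.3191 × 629.2 ≈ 3346.7777 billion.
After: m₂ = 1 / (0.0461) ≈ 21.6920, MB₂ = 629.2 − 156.4 = 472.8, so M₂ = 21.6920 × 472.8 = 10255.9776 billion.
ΔM = M₂ − M₁ = 10255.9776 − 3346.7777 = 6909.1999 billion.

$6909 billion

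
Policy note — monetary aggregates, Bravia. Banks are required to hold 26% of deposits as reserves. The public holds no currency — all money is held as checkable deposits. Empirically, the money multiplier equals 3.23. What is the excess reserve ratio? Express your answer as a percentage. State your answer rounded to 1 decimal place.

Using m = 3.23. Since m = (1 + c)/(c + rr + e), the denominator satisfies c + rr + e = (1 + c)/m = (1 + 0) / 3.23 ≈ 0.309598.
With c = 0 and rr = 0.26, the excess reserve ratio is 0.309598 − 0 − 0.26 = 0.049598.

5.0%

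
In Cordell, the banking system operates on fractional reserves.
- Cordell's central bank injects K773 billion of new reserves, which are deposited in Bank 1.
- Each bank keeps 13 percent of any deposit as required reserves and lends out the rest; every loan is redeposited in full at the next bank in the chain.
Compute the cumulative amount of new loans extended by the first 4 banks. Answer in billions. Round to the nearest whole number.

Bank i lends (1 − rr)^i of the original deposit: Bank 1 lends 773·0.8700 = 672.5100, Bank 2 lends 773·0.8700² = 585.0837, and so on.
Summing a geometric series: total = 773·[0.8700·(1 − 0.8700^4) / (1 − 0.8700)] ≈ 2209.4664 billion.

K2209 billion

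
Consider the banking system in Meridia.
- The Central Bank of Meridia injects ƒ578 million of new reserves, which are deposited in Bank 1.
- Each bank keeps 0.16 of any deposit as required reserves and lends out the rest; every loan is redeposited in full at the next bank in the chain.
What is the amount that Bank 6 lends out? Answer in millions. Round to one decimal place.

Each bank lends a fraction (1 − rr) = 0.8400 of the deposit it receives, so Bank 6 receives 578·0.8400^5 and lends 578·0.8400^6 ≈ 203.0503 million.

ƒ203.1 million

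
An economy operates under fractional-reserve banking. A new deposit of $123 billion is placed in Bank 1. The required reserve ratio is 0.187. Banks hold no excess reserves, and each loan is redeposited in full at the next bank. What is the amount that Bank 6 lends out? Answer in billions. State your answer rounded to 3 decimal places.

$35.518 billion

Each bank lends a fraction (1 − rr) = 0.8130 of the deposit it receives, so Bank 6 receives 123·0.8130^5 and lends 123·0.8130^6 ≈ 35.5180 billion.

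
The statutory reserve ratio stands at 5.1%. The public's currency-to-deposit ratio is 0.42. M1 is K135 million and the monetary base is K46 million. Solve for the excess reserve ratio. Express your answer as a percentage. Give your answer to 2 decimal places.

1.29%

Using m = M/MB = 135/46 ≈ 2.934783. Since m = (1 + c)/(c + rr + e), the denominator satisfies c + rr + e = (1 + c)/m = (1 + 0.42) / 2.934783 ≈ 0.483852.
With c = 0.42 and rr = 0.051, the excess reserve ratio is 0.483852 − 0.42 − 0.051 = 0.012852.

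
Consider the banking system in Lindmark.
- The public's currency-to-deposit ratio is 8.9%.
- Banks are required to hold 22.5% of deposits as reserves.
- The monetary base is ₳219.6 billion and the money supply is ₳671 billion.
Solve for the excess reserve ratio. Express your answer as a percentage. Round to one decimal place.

Using m = M/MB = 671/219.6 ≈ 3.055556. Since m = (1 + c)/(c + rr + e), the denominator satisfies c + rr + e = (1 + c)/m = (1 + 0.089) / 3.055556 ≈ 0.356400.
With c = 0.089 and rr = 0.225, the excess reserve ratio is 0.356400 − 0.089 − 0.225 = 0.0424.

4.2%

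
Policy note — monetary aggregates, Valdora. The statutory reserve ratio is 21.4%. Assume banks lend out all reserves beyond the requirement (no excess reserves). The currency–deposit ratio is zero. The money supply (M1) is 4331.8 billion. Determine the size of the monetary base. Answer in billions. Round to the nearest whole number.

With no currency drain and no excess reserves, the money multiplier is m = 1/rr = 1/0.214 ≈ 4.67290.
The monetary base is MB = M / m = 4331.8 / 4.67290 ≈ 927.0046 billion.

927 billion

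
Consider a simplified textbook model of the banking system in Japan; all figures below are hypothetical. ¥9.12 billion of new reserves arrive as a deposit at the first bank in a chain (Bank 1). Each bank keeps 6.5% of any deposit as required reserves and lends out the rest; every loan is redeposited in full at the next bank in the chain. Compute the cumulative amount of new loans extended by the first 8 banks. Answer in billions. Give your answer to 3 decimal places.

Bank i lends (1 − rr)^i of the original deposit: Bank 1 lends 9.12·0.9350 = 8.5272, Bank 2 lends 9.12·0.9350² ≈ 7.9729, and so on.
Summing a geometric series: total = 9.12·[0.9350·(1 − 0.9350^8) / (1 − 0.9350)] ≈ 54.5600 billion.

¥54.560 billion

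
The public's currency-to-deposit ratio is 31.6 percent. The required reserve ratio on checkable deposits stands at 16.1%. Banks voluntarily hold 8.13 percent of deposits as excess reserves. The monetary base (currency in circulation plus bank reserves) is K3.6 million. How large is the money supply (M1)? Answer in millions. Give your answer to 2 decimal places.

K8.49 million

The money multiplier is m = (1 + c) / (rr + e + c) = (1 + 0.316) / (0.161 + 0.0813 + 0.316) ≈ 2.3572.
So M = m × MB = 2.3572 × 3.6 ≈ 8.4859 million.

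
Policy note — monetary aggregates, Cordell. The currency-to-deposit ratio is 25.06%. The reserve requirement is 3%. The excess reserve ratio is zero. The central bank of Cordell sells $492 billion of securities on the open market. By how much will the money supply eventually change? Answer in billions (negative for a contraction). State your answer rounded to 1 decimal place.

-2192.8 billion

The money multiplier is m = (1 + c) / (rr + c) = (1 + 0.2506) / (0.03 + 0.2506) ≈ 4.45688.
The sale removes 492 billion of base, so ΔM = m × ΔMB = 4.45688 × (−492) ≈ -2192.785 billion.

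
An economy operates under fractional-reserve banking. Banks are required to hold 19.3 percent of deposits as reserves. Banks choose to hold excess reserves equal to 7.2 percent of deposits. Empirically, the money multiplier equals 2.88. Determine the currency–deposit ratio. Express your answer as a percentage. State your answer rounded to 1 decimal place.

Using m = 2.88. From m = (1 + c)/(c + rr + e), rearranging gives 1 + c = m·(c + rr + e), so c·(1 − m) = m·(rr + e) − 1.
Hence c = [m·(rr + e) − 1]/(1 − m) = [2.88 × (0.193 + 0.072) − 1] / (1 − 2.88) ≈ 0.125957.

12.6%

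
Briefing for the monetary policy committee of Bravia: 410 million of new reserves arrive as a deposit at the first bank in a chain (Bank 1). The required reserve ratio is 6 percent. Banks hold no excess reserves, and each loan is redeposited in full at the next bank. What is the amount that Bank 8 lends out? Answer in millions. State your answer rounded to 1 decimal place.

Each bank lends a fraction (1 − rr) = 0.9400 of the deposit it receives, so Bank 8 receives 410·0.9400^7 and lends 410·0.9400^8 ≈ 249.9233 million.

249.9 million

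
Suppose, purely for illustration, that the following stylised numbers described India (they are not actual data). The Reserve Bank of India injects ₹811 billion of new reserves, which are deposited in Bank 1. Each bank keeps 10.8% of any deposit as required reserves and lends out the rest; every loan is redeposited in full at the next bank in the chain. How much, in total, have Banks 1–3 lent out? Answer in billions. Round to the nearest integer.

Bank i lends (1 − rr)^i of the original deposit: Bank 1 lends 811·0.8920 = 723.4120, Bank 2 lends 811·0.8920² ≈ 645.2835, and so on.
Summing a geometric series: total = 811·[0.8920·(1 − 0.8920^3) / (1 − 0.8920)] ≈ 1944.2884 billion.

₹1944 billion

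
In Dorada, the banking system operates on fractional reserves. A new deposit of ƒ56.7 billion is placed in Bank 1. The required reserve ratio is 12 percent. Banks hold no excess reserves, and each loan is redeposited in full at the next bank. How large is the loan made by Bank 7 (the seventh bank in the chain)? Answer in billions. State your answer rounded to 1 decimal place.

ƒ23.2 billion

Each bank lends a fraction (1 − rr) = 0.8800 of the deposit it receives, so Bank 7 receives 56.7·0.8800^6 and lends 56.7·0.8800^7 ≈ 23.1719 billion.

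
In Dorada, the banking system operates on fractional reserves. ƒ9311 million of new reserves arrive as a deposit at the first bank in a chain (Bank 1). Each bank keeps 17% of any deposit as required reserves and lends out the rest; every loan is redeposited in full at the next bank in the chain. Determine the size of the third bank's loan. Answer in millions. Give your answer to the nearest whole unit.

Each bank lends a fraction (1 − rr) = 0.8300 of the deposit it receives, so Bank 3 receives 9311·0.8300^2 and lends 9311·0.8300^3 ≈ 5323.9088 million.

ƒ5324 million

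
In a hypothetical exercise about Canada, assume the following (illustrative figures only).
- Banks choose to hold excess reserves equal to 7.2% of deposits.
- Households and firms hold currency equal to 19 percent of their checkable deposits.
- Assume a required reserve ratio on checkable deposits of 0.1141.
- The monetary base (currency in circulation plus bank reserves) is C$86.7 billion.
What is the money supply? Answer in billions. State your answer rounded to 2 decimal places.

The money multiplier is m = (1 + c) / (rr + e + c) = (1 + 0.19) / (0.1141 + 0.072 + 0.19) ≈ 3.16405.
So M = m × MB = 3.16405 × 86.7 ≈ 274.3231 billion.

C$274.32 billion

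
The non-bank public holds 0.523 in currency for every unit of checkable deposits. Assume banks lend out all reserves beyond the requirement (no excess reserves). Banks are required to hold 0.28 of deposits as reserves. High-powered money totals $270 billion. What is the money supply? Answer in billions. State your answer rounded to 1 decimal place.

The money multiplier is m = (1 + c) / (rr + c) = (1 + 0.523) / (0.28 + 0.523) ≈ 1.89664.
So M = m × MB = 1.89664 × 270 = 512.0928 billion.

$512.1 billion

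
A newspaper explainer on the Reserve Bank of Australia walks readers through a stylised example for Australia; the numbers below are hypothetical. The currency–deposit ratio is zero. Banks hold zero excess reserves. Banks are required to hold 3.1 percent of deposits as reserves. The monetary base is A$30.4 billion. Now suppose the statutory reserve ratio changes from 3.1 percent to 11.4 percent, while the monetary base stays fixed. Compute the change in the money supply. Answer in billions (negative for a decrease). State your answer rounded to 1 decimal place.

-714.0 billion

Initially m₁ = 1 / (0.031) ≈ 32.2581, so M₁ = 32.2581 × 30.4 ≈ 980.6462 billion.
After the change m₂ = 1 / (0.114) ≈ 8.7719, so M₂ = 8.7719 × 30.4 ≈ 266.6658 billion.
ΔM = M₂ − M₁ = 266.6658 − 980.6462 = -713.9804 billion.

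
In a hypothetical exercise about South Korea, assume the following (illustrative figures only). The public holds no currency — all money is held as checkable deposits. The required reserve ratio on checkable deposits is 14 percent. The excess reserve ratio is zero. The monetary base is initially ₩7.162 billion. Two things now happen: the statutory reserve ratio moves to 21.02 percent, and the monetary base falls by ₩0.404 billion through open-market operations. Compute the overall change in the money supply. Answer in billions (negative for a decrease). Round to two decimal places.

-19.01 billion

Before: m₁ = 1 / (0.14) ≈ 7.1429, MB₁ = 7.162, so M₁ = 7.1429 × 7.162 ≈ 51.1574 billion.
After: m₂ = 1 / (0.2102) ≈ 4.7574, MB₂ = 7.162 − 0.404 = 6.758, so M₂ = 4.7574 × 6.758 ≈ 32.1505 billion.
ΔM = M₂ − M₁ = 32.1505 − 51.1574 = -19.0069 billion.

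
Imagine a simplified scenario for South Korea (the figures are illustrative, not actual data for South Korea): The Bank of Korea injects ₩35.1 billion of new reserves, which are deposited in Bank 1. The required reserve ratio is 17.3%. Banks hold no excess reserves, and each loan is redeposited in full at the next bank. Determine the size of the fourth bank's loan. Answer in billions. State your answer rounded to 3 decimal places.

₩16.418 billion

Each bank lends a fraction (1 − rr) = 0.8270 of the deposit it receives, so Bank 4 receives 35.1·0.8270^3 and lends 35.1·0.8270^4 ≈ 16.4183 billion.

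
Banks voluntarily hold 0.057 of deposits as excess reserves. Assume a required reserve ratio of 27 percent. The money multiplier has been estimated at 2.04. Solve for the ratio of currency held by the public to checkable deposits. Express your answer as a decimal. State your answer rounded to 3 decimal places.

Using m = 2.04. From m = (1 + c)/(c + rr + e), rearranging gives 1 + c = m·(c + rr + e), so c·(1 − m) = m·(rr + e) − 1.
Hence c = [m·(rr + e) − 1]/(1 − m) = [2.04 × (0.27 + 0.057) − 1] / (1 − 2.04) ≈ 0.320115.

0.320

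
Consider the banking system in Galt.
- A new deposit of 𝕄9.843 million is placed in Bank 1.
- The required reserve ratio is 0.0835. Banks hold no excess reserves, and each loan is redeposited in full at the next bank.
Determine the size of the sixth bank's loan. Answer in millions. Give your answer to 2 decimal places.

Each bank lends a fraction (1 − rr) = 0.9165 of the deposit it receives, so Bank 6 receives 9.843·0.9165^5 and lends 9.843·0.9165^6 ≈ 5.8334 million.

𝕄5.83 million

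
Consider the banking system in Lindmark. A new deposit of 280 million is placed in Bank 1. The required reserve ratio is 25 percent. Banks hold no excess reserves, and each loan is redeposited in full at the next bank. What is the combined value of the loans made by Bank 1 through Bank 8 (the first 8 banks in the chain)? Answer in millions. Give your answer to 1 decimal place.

Bank i lends (1 − rr)^i of the original deposit: Bank 1 lends 280·0.7500 = 210.0000, Bank 2 lends 280·0.7500² = 157.5000, and so on.
Summing a geometric series: total = 280·[0.7500·(1 − 0.7500^8) / (1 − 0.7500)] ≈ 755.9052 million.

755.9 million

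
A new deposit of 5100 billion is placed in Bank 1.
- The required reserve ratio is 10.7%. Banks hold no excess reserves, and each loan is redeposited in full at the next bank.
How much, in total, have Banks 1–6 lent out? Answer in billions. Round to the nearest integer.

Bank i lends (1 − rr)^i of the original deposit: Bank 1 lends 5100·0.8930 = 4554.3000, Bank 2 lends 5100·0.8930² = 4066.9899, and so on.
Summing a geometric series: total = 5100·[0.8930·(1 − 0.8930^6) / (1 − 0.8930)] ≈ 20978.8219 billion.

20979 billion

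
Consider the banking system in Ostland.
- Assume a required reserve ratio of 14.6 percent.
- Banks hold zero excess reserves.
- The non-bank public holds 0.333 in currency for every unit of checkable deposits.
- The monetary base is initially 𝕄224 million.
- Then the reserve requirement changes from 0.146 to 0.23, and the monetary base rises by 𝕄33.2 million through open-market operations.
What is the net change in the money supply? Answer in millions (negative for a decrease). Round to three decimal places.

-14.400 million

Before: m₁ = (1 + 0.333) / (0.146 + 0.333) ≈ 2.7828810, MB₁ = 224, so M₁ = 2.7828810 × 224 ≈ 623.3653 million.
After: m₂ = (1 + 0.333) / (0.23 + 0.333) ≈ 2.3676732, MB₂ = 224 + 33.2 = 257.2, so M₂ = 2.3676732 × 257.2 ≈ 608.9655 million.
ΔM = M₂ − M₁ = 608.9655 − 623.3653 = -14.3998 million.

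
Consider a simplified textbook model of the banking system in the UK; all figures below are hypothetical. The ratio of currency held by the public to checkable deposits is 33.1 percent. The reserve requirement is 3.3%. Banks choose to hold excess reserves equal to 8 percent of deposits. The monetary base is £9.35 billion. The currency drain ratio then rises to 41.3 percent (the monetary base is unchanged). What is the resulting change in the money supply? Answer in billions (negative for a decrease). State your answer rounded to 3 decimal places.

Initially m₁ = (1 + 0.331) / (0.033 + 0.08 + 0.331) ≈ 2.99775, so M₁ = 2.99775 × 9.35 ≈ 28.029 billion.
After the change m₂ = (1 + 0.413) / (0.033 + 0.08 + 0.413) ≈ 2.68631, so M₂ = 2.68631 × 9.35 ≈ 25.117 billion.
ΔM = M₂ − M₁ = 25.117 − 28.029 = -2.912 billion.

-2.912 billion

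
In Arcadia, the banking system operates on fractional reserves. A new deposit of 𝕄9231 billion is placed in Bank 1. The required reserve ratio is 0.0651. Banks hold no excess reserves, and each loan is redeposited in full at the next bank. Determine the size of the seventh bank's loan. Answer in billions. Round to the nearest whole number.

𝕄5762 billion

Each bank lends a fraction (1 − rr) = 0.9349 of the deposit it receives, so Bank 7 receives 9231·0.9349^6 and lends 9231·0.9349^7 ≈ 5762.4195 billion.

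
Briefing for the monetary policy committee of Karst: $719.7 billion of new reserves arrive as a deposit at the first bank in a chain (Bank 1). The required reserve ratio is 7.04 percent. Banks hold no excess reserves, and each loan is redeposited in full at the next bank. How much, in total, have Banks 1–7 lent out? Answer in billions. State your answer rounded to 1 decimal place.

Bank i lends (1 − rr)^i of the original deposit: Bank 1 lends 719.7·0.9296 ≈ 669.0331, Bank 2 lends 719.7·0.9296² ≈ 621.9332, and so on.
Summing a geometric series: total = 719.7·[0.9296·(1 − 0.9296^7) / (1 − 0.9296)] ≈ 3802.3544 billion.

$3802.4 billion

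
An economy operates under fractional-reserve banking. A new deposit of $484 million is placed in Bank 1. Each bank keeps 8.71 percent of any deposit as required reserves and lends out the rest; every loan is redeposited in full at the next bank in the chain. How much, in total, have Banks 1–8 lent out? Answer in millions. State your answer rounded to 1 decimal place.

Bank i lends (1 − rr)^i of the original deposit: Bank 1 lends 484·0.9129 = 441.8436, Bank 2 lends 484·0.9129² ≈ 403.3590, and so on.
Summing a geometric series: total = 484·[0.9129·(1 − 0.9129^8) / (1 − 0.9129)] ≈ 2625.8194 million.

$2625.8 million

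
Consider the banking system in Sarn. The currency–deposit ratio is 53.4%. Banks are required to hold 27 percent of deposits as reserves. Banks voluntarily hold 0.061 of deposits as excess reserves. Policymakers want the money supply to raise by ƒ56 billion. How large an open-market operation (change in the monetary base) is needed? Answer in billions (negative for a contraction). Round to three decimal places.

The money multiplier is m = (1 + c) / (rr + e + c) = (1 + 0.534) / (0.27 + 0.061 + 0.534) ≈ 1.773410.
ΔMB = ΔM / m = (+56) / 1.773410 ≈ 31.5776 billion.

ƒ31.578 billion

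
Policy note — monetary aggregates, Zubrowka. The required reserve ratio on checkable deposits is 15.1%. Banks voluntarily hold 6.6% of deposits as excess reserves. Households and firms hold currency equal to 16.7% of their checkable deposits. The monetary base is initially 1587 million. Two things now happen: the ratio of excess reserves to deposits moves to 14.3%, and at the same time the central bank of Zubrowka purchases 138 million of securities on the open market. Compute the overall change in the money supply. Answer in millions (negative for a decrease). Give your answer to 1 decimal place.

-456.2 million

Before: m₁ = (1 + 0.167) / (0.151 + 0.066 + 0.167) ≈ 3.039062, MB₁ = 1587, so M₁ = 3.039062 × 1587 ≈ 4822.9914 million.
After: m₂ = (1 + 0.167) / (0.151 + 0.143 + 0.167) ≈ 2.531453, MB₂ = 1587 + 138 = 1725, so M₂ = 2.531453 × 1725 ≈ 4366.7564 million.
ΔM = M₂ − M₁ = 4366.7564 − 4822.9914 = -456.235 million.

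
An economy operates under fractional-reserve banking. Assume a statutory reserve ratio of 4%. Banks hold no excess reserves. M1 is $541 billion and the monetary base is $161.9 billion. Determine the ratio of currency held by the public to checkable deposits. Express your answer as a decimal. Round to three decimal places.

0.370

Using m = M/MB = 541/161.9 ≈ 3.341569. From m = (1 + c)/(c + rr + e), rearranging gives 1 + c = m·(c + rr + e), so c·(1 − m) = m·(rr + e) − 1.
Hence c = [m·(rr + e) − 1]/(1 − m) = [3.341569 × (0.04 + 0) − 1] / (1 − 3.341569) ≈ 0.369982.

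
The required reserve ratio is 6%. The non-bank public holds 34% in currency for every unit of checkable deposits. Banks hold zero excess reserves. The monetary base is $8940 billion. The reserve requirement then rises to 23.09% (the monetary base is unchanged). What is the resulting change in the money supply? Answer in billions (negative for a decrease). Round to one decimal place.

Initially m₁ = (1 + 0.34) / (0.06 + 0.34) = 3.35, so M₁ = 3.35 × 8940 = 29949 billion.
After the change m₂ = (1 + 0.34) / (0.2309 + 0.34) ≈ 2.347171, so M₂ = 2.347171 × 8940 ≈ 20983.7087 billion.
ΔM = M₂ − M₁ = 20983.7087 − 29949 = -8965.2913 billion.

-8965.3 billion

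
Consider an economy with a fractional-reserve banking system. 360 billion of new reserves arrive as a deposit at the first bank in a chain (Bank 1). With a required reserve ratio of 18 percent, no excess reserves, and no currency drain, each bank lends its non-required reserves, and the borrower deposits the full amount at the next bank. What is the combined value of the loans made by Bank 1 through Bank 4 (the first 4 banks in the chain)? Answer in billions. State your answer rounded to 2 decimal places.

898.52 billion

Bank i lends (1 − rr)^i of the original deposit: Bank 1 lends 360·0.8200 = 295.2000, Bank 2 lends 360·0.8200² = 242.0640, and so on.
Summing a geometric series: total = 360·[0.8200·(1 − 0.8200^4) / (1 − 0.8200)] ≈ 898.5203 billion.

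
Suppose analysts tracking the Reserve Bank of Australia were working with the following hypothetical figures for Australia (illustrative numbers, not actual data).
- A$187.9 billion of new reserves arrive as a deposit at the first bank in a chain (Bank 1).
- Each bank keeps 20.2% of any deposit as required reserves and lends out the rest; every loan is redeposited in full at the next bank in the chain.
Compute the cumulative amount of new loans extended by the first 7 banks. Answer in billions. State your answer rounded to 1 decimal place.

Bank i lends (1 − rr)^i of the original deposit: Bank 1 lends 187.9·0.7980 = 149.9442, Bank 2 lends 187.9·0.7980² ≈ 119.6555, and so on.
Summing a geometric series: total = 187.9·[0.7980·(1 − 0.7980^7) / (1 − 0.7980)] ≈ 589.3307 billion.

A$589.3 billion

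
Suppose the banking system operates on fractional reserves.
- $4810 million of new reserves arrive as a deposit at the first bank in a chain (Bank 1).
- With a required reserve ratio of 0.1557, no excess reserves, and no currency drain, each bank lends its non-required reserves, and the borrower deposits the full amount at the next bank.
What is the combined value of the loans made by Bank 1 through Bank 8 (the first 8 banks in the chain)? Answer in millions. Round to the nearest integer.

$19348 million

Bank i lends (1 − rr)^i of the original deposit: Bank 1 lends 4810·0.8443 = 4061.0830, Bank 2 lends 4810·0.8443² ≈ 3428.7724, and so on.
Summing a geometric series: total = 4810·[0.8443·(1 − 0.8443^8) / (1 − 0.8443)] ≈ 19347.8980 million.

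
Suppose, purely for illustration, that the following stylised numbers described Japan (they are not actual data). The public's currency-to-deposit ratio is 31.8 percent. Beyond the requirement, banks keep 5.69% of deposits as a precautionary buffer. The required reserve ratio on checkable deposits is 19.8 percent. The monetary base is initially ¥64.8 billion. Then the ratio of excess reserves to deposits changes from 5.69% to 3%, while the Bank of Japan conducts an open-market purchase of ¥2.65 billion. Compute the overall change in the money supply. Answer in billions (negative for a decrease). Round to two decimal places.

¥13.74 billion

Before: m₁ = (1 + 0.318) / (0.198 + 0.0569 + 0.318) ≈ 2.30058, MB₁ = 64.8, so M₁ = 2.30058 × 64.8 ≈ 149.0776 billion.
After: m₂ = (1 + 0.318) / (0.198 + 0.03 + 0.318) ≈ 2.41392, MB₂ = 64.8 + 2.65 = 67.45, so M₂ = 2.41392 × 67.45 ≈ 162.8189 billion.
ΔM = M₂ − M₁ = 162.8189 − 149.0776 = 13.7413 billion.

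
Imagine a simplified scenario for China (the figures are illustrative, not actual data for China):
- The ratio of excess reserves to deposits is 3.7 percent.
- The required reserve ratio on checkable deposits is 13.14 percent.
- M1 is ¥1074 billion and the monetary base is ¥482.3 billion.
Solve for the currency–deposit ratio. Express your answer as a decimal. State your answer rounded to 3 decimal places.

Using m = M/MB = 1074/482.3 ≈ 2.226830. From m = (1 + c)/(c + rr + e), rearranging gives 1 + c = m·(c + rr + e), so c·(1 − m) = m·(rr + e) − 1.
Hence c = [m·(rr + e) − 1]/(1 − m) = [2.226830 × (0.1314 + 0.037) − 1] / (1 − 2.226830) ≈ 0.509445.

0.509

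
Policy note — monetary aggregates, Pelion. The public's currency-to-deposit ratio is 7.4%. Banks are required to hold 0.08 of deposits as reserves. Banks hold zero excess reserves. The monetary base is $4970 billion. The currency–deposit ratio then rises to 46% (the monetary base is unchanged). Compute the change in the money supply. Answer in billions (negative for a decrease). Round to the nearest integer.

-21224 billion

Initially m₁ = (1 + 0.074) / (0.08 + 0.074) ≈ 6.97403, so M₁ = 6.97403 × 4970 = 34660.9291 billion.
After the change m₂ = (1 + 0.46) / (0.08 + 0.46) ≈ 2.70370, so M₂ = 2.70370 × 4970 = 13437.389 billion.
ΔM = M₂ − M₁ = 13437.389 − 34660.9291 = -21223.5401 billion.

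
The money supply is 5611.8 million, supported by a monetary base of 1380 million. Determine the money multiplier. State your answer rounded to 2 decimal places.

4.07

The money multiplier is m = M / MB = 5611.8 / 1380 ≈ 4.06652.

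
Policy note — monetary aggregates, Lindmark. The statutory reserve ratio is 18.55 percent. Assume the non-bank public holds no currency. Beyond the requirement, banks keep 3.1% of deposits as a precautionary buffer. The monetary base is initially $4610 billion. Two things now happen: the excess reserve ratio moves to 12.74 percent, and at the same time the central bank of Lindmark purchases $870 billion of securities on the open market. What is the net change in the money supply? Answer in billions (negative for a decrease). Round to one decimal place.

-3779.7 billion

Before: m₁ = 1 / (0.1855 + 0.031) ≈ 4.618938, MB₁ = 4610, so M₁ = 4.618938 × 4610 ≈ 21293.3042 billion.
After: m₂ = 1 / (0.1855 + 0.1274) ≈ 3.195909, MB₂ = 4610 + 870 = 5480, so M₂ = 3.195909 × 5480 ≈ 17513.5813 billion.
ΔM = M₂ − M₁ = 17513.5813 − 21293.3042 = -3779.7229 billion.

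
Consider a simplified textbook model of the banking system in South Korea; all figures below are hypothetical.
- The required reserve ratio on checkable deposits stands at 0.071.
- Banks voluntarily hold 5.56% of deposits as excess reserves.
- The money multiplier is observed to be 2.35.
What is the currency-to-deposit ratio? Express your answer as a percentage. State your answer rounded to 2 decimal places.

Using m = 2.35. From m = (1 + c)/(c + rr + e), rearranging gives 1 + c = m·(c + rr + e), so c·(1 − m) = m·(rr + e) − 1.
Hence c = [m·(rr + e) − 1]/(1 − m) = [2.35 × (0.071 + 0.0556) − 1] / (1 − 2.35) ≈ 0.520363.

52.04%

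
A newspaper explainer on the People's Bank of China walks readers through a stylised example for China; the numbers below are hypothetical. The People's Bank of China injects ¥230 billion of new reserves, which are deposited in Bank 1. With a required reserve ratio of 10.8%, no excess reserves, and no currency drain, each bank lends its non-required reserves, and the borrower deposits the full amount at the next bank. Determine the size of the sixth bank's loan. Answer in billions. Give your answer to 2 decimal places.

Each bank lends a fraction (1 − rr) = 0.8920 of the deposit it receives, so Bank 6 receives 230·0.8920^5 and lends 230·0.8920^6 ≈ 115.8556 billion.

¥115.86 billion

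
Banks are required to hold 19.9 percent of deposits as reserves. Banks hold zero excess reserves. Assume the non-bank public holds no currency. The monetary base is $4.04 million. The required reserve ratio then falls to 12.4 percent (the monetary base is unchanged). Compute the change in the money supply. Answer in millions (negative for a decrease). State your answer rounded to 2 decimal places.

Initially m₁ = 1 / (0.199) ≈ 5.0251, so M₁ = 5.0251 × 4.04 ≈ 20.3014 million.
After the change m₂ = 1 / (0.124) ≈ 8.0645, so M₂ = 8.0645 × 4.04 ≈ 32.5806 million.
ΔM = M₂ − M₁ = 32.5806 − 20.3014 = 12.2792 million.

$12.28 million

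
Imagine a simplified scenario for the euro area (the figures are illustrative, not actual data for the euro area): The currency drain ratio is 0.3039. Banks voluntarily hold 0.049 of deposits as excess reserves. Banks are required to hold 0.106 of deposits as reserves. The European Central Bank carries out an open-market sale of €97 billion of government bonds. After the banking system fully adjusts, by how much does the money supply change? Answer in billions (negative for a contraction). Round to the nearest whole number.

The money multiplier is m = (1 + c) / (rr + e + c) = (1 + 0.3039) / (0.106 + 0.049 + 0.3039) ≈ 2.8414.
The sale removes 97 billion of base, so ΔM = m × ΔMB = 2.8414 × (−97) = -275.6158 billion.

-276 billion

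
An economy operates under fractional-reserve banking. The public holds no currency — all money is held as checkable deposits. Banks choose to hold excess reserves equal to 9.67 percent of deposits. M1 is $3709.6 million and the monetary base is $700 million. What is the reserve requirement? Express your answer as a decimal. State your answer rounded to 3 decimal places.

Using m = M/MB = 3709.6/700 ≈ 5.299429. Since m = (1 + c)/(c + rr + e), the denominator satisfies c + rr + e = (1 + c)/m = (1 + 0) / 5.299429 ≈ 0.188700.
With c = 0 and e = 0.0967, the reserve requirement is 0.188700 − 0 − 0.0967 = 0.092.

0.092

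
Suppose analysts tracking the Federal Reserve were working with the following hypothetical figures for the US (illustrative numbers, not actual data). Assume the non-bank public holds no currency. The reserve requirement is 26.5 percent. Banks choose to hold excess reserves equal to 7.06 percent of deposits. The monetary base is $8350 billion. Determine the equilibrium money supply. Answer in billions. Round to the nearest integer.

The money multiplier is m = 1 / (rr + e) = 1 / (0.265 + 0.0706) ≈ 2.97974.
So M = m × MB = 2.97974 × 8350 = 24880.829 billion.

$24881 billion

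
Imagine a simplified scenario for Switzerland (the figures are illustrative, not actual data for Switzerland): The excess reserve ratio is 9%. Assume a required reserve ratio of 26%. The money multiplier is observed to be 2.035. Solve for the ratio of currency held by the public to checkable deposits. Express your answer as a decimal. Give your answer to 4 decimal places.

0.2780

Using m = 2.035. From m = (1 + c)/(c + rr + e), rearranging gives 1 + c = m·(c + rr + e), so c·(1 − m) = m·(rr + e) − 1.
Hence c = [m·(rr + e) − 1]/(1 − m) = [2.035 × (0.26 + 0.09) − 1] / (1 − 2.035) ≈ 0.278019.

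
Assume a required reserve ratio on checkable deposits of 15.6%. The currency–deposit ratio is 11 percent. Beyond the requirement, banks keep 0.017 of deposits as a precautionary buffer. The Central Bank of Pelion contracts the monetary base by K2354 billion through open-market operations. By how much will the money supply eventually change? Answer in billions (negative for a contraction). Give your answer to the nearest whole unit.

The money multiplier is m = (1 + c) / (rr + e + c) = (1 + 0.11) / (0.156 + 0.017 + 0.11) ≈ 3.92226.
The sale removes 2354 billion of base, so ΔM = m × ΔMB = 3.92226 × (−2354) ≈ -9233 billion.

-9233 billion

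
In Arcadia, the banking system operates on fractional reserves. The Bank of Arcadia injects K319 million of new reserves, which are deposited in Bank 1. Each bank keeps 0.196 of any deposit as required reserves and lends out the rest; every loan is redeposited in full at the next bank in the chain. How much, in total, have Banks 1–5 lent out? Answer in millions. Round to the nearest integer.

Bank i lends (1 − rr)^i of the original deposit: Bank 1 lends 319·0.8040 = 256.4760, Bank 2 lends 319·0.8040² ≈ 206.2067, and so on.
Summing a geometric series: total = 319·[0.8040·(1 − 0.8040^5) / (1 − 0.8040)] ≈ 868.9376 million.

K869 million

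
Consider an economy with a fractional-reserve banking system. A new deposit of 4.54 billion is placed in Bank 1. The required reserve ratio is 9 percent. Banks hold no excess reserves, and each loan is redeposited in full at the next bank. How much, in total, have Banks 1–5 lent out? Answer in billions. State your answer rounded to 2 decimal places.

17.26 billion

Bank i lends (1 − rr)^i of the original deposit: Bank 1 lends 4.54·0.9100 = 4.1314, Bank 2 lends 4.54·0.9100² ≈ 3.7596, and so on.
Summing a geometric series: total = 4.54·[0.9100·(1 − 0.9100^5) / (1 − 0.9100)] ≈ 17.2586 billion.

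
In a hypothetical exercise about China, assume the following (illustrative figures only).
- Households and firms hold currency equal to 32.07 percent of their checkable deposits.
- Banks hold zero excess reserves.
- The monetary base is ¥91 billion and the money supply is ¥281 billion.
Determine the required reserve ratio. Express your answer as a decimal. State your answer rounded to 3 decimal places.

Using m = M/MB = 281/91 ≈ 3.087912. Since m = (1 + c)/(c + rr + e), the denominator satisfies c + rr + e = (1 + c)/m = (1 + 0.3207) / 3.087912 ≈ 0.427700.
With c = 0.3207 and e = 0, the required reserve ratio is 0.427700 − 0.3207 − 0 = 0.107.

0.107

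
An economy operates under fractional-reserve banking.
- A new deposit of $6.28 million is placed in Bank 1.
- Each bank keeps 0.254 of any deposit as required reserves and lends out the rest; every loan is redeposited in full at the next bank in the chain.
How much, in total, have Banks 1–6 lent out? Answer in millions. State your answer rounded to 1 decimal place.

$15.3 million

Bank i lends (1 − rr)^i of the original deposit: Bank 1 lends 6.28·0.7460 ≈ 4.6849, Bank 2 lends 6.28·0.7460² ≈ 3.4949, and so on.
Summing a geometric series: total = 6.28·[0.7460·(1 − 0.7460^6) / (1 − 0.7460)] ≈ 15.2654 million.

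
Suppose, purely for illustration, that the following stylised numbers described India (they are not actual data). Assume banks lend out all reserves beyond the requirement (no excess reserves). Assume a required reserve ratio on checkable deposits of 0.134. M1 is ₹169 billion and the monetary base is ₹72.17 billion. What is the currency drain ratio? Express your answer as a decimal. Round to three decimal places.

0.511

Using m = M/MB = 169/72.17 ≈ 2.341693. From m = (1 + c)/(c + rr + e), rearranging gives 1 + c = m·(c + rr + e), so c·(1 − m) = m·(rr + e) − 1.
Hence c = [m·(rr + e) − 1]/(1 − m) = [2.341693 × (0.134 + 0) − 1] / (1 − 2.341693) ≈ 0.511453.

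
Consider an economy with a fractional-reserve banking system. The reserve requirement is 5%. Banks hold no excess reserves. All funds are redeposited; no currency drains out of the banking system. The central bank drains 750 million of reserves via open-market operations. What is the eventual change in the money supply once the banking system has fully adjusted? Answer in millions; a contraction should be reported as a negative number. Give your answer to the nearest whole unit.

-15000 million

The simple money multiplier is m = 1/rr = 1/0.05 = 20.
An open-market sale reduces the monetary base by 750 million, so ΔM = m × ΔMB = 20 × (−750) = -15000 million.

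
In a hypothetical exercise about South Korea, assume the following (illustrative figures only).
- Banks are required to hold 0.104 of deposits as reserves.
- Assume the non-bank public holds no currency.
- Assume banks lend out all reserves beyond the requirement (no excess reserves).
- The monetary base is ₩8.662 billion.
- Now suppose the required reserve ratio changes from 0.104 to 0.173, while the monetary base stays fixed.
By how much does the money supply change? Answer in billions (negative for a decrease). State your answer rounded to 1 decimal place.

Initially m₁ = 1 / (0.104) ≈ 9.6154, so M₁ = 9.6154 × 8.662 ≈ 83.2886 billion.
After the change m₂ = 1 / (0.173) ≈ 5.7803, so M₂ = 5.7803 × 8.662 ≈ 50.069 billion.
ΔM = M₂ − M₁ = 50.069 − 83.2886 = -33.2196 billion.

-33.2 billion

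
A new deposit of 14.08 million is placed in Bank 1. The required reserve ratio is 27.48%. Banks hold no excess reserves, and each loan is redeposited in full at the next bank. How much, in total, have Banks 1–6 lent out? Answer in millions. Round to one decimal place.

31.8 million

Bank i lends (1 − rr)^i of the original deposit: Bank 1 lends 14.08·0.7252 ≈ 10.2108, Bank 2 lends 14.08·0.7252² ≈ 7.4049, and so on.
Summing a geometric series: total = 14.08·[0.7252·(1 − 0.7252^6) / (1 − 0.7252)] ≈ 31.7523 million.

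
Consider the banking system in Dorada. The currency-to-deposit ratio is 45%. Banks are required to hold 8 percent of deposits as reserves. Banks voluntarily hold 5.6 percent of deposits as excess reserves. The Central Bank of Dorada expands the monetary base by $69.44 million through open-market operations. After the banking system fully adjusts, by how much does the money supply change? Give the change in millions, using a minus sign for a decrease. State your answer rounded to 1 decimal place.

The money multiplier is m = (1 + c) / (rr + e + c) = (1 + 0.45) / (0.08 + 0.056 + 0.45) ≈ 2.4744.
The purchase adds 69.44 million of base, so ΔM = m × ΔMB = 2.4744 × (+69.44) ≈ 171.8223 million.

$171.8 million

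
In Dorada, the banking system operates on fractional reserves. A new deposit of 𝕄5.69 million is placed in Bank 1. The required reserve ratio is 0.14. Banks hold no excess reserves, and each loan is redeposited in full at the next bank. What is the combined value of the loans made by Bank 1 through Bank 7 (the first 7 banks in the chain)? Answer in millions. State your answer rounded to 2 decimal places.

Bank i lends (1 − rr)^i of the original deposit: Bank 1 lends 5.69·0.8600 = 4.8934, Bank 2 lends 5.69·0.8600² ≈ 4.2083, and so on.
Summing a geometric series: total = 5.69·[0.8600·(1 − 0.8600^7) / (1 − 0.8600)] ≈ 22.7918 million.

𝕄22.79 million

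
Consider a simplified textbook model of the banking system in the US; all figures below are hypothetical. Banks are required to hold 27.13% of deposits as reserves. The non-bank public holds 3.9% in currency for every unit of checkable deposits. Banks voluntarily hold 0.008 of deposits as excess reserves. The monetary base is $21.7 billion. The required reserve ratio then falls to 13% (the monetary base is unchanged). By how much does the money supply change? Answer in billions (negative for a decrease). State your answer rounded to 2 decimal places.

Initially m₁ = (1 + 0.039) / (0.2713 + 0.008 + 0.039) ≈ 3.26422, so M₁ = 3.26422 × 21.7 ≈ 70.8336 billion.
After the change m₂ = (1 + 0.039) / (0.13 + 0.008 + 0.039) ≈ 5.87006, so M₂ = 5.87006 × 21.7 ≈ 127.3803 billion.
ΔM = M₂ − M₁ = 127.3803 − 70.8336 = 56.5467 billion.

$56.55 billion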